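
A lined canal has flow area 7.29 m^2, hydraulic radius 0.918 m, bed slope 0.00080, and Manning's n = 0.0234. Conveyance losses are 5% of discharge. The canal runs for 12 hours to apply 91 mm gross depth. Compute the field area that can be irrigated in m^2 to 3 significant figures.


Approach: apply Manning's equation with a conveyance and depth budget, Q = (1/n)*A*R^(2/3)*S^(1/2); Q_field = Q*(1-loss); Area = Q_field*t/(d/1000).
Step 1 — canal discharge (Manning's equation):
  Q = (1/0.0234) * 7.29 * 0.918^(2/3) * 0.00080^(1/2) = 8.3231 m^3/s
Step 2 — delivered flow: Q_field = 8.3231*(1 - 5/100) = 7.9069 m^3/s
Step 3 — volume delivered: V = 7.9069 * 12*3600 = 341580 m^3
Step 4 — area served: A = V / (depth/1000) = 341580 / 0.091 = 3750000 m^2
Therefore the field area that can be irrigated = 3750000 m^2.


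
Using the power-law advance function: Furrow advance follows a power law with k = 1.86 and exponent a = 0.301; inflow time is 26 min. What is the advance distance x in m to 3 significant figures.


Approach: apply the power-law advance function, x = k*t^a.
x = 1.86 * 26^0.301 = 4.96 m
Therefore the advance distance x = 4.96 m.


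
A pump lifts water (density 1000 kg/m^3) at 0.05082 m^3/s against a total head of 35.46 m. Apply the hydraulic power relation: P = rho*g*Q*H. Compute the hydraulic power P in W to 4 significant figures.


P = 1000 * 9.81 * 0.05082 * 35.46 = 17680 W
Therefore the hydraulic power P = 17680 W.


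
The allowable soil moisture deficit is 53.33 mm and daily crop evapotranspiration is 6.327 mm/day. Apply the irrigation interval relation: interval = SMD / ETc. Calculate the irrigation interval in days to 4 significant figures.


interval = 53.33 / 6.327 = 8.429 days
Therefore the irrigation interval = 8.429 days.


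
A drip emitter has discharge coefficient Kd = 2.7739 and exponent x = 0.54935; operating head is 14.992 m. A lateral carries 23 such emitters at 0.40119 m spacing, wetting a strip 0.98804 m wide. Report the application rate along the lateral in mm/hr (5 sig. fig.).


Approach: apply the emitter equation with a lateral mass balance, q = Kd*h^x; Q = n*q; rate = Q/(n*spacing*width).
Step 1 — single emitter flow (q = Kd*h^x):
  q = 2.7739 * 14.992^0.54935 = 12.27578 L/hr
Step 2 — total lateral flow: Q = 23 * 12.27578 = 282.3430 L/hr
Step 3 — wetted area: A = 23 * 0.40119 * 0.98804 = 9.117011 m^2
Step 4 — application rate: Q/A = 282.3430/9.117011 = 30.969 mm/hr
Therefore the application rate along the lateral = 30.969 mm/hr.


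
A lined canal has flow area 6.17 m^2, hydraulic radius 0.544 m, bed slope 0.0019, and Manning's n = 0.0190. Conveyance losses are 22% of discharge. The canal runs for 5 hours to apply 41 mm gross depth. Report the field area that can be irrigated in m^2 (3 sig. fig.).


Approach: apply Manning's equation with a conveyance and depth budget, Q = (1/n)*A*R^(2/3)*S^(1/2); Q_field = Q*(1-loss); Area = Q_field*t/(d/1000).
Step 1 — canal discharge (Manning's equation):
  Q = (1/0.0190) * 6.17 * 0.544^(2/3) * 0.0019^(1/2) = 9.4328 m^3/s
Step 2 — delivered flow: Q_field = 9.4328*(1 - 22/100) = 7.3576 m^3/s
Step 3 — volume delivered: V = 7.3576 * 5*3600 = 132440 m^3
Step 4 — area served: A = V / (depth/1000) = 132440 / 0.041 = 3230000 m^2
Therefore the field area that can be irrigated = 3230000 m^2.


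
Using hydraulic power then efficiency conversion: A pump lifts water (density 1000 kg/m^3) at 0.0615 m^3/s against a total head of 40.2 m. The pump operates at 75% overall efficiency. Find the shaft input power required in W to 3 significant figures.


Approach: apply hydraulic power then efficiency conversion, P = rho*g*Q*H; P_in = P/eta.
Step 1 — hydraulic power (P = rho*g*Q*H):
  P = 1000 * 9.81 * 0.0615 * 40.2 = 24253 W
Step 2 — input power: P_in = P/eta = 24253 / 0.75 = 32300 W
Therefore the shaft input power required = 32300 W.


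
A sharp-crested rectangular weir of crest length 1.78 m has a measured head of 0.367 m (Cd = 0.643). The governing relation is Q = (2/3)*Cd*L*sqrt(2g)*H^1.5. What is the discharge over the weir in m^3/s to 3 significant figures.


Q = (2/3)*0.643*1.78*sqrt(2*9.81)*0.367^1.5 = 0.751 m^3/s
Therefore the discharge over the weir = 0.751 m^3/s.


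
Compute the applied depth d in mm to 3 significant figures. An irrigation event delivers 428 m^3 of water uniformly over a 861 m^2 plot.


Approach: apply depth from volume over area, d = (V/A)*1000.
d = (428 / 861) * 1000 = 497 mm
Therefore the applied depth d = 497 mm.


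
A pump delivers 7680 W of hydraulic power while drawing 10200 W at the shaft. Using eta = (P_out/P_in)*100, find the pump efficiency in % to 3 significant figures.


eta = (7680 / 10200) * 100 = 75.3 %
Therefore the pump efficiency = 75.3 %.


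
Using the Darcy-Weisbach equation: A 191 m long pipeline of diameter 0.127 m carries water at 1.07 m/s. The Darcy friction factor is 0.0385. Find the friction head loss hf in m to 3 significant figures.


Approach: apply the Darcy-Weisbach equation, hf = f*(L/D)*(v^2/(2g)).
hf = 0.0385 * (191/0.127) * (1.07^2 / (2*9.81))
hf = 3.38 m
Therefore the friction head loss hf = 3.38 m.


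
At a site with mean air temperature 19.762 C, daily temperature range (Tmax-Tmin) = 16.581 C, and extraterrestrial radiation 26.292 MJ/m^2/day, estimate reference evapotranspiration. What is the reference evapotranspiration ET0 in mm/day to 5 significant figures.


Approach: apply the Hargreaves-Samani method, ET0 = 0.0023*(Tmean+17.8)*sqrt(Tmax-Tmin)*0.408*Ra.
ET0 = 0.0023*(19.762+17.8)*sqrt(16.581)*0.408*26.292 = 3.7737 mm/day
Therefore the reference evapotranspiration ET0 = 3.7737 mm/day.


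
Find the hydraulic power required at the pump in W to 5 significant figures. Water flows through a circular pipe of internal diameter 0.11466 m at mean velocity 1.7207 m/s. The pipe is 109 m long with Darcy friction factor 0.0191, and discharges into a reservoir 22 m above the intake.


Approach: apply continuity + Darcy-Weisbach + hydraulic power, Q = A*v; hf = f*(L/D)*(v^2/(2g)); H = static + hf; P = rho*g*Q*H.
Step 1 — flow rate (continuity, Q = A*v):
  A = pi*(0.11466/2)^2 = 0.01032556 m^2
  Q = 0.01032556 * 1.7207 = 0.01776720 m^3/s
Step 2 — friction head loss (Darcy-Weisbach):
  hf = 0.0191 * (109/0.11466) * (1.7207^2 / (2*9.81))
  hf = 2.740055 m
Step 3 — total head: H = 22 + 2.740055 = 24.74005 m
Step 4 — hydraulic power (P = rho*g*Q*H):
  P = 1000 * 9.81 * 0.01776720 * 24.74005 = 4312.1 W
Therefore the hydraulic power required at the pump = 4312.1 W.


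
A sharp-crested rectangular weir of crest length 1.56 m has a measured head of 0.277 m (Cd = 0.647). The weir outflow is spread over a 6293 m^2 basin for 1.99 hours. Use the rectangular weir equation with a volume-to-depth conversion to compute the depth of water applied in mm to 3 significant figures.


Approach: apply the rectangular weir equation with a volume-to-depth conversion, Q = (2/3)*Cd*L*sqrt(2g)*H^1.5; d = Q*t/A * 1000.
Step 1 — weir discharge:
  Q = (2/3)*0.647*1.56*sqrt(2*9.81)*0.277^1.5 = 0.43452 m^3/s
Step 2 — volume: V = 0.43452 * 1.99*3600 = 3112.9 m^3
Step 3 — depth: d = V/A * 1000 = 3112.9/6293 * 1000 = 495 mm
Therefore the depth of water applied = 495 mm.


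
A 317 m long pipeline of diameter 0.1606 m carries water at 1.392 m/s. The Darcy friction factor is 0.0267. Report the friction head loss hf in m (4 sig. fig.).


Approach: apply the Darcy-Weisbach equation, hf = f*(L/D)*(v^2/(2g)).
hf = 0.0267 * (317/0.1606) * (1.392^2 / (2*9.81))
hf = 5.205 m
Therefore the friction head loss hf = 5.205 m.


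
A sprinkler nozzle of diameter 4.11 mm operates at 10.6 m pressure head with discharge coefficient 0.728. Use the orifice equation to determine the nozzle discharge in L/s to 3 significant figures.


Approach: apply the orifice equation, Q = Cd*A*sqrt(2*g*h), A = pi*(d/2)^2.
A = pi*(4.11e-3/2)^2 = 1.3267e-05 m^2
Q = 0.728 * 1.3267e-05 * sqrt(2*9.81*10.6) * 1000 = 0.139 L/s
Therefore the nozzle discharge = 0.139 L/s.


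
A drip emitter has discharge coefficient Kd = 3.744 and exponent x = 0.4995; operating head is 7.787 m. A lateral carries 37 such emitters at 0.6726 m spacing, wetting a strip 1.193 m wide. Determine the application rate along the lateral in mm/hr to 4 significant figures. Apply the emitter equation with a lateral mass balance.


Approach: apply the emitter equation with a lateral mass balance, q = Kd*h^x; Q = n*q; rate = Q/(n*spacing*width).
Step 1 — single emitter flow (q = Kd*h^x):
  q = 3.744 * 7.787^0.4995 = 10.4370 L/hr
Step 2 — total lateral flow: Q = 37 * 10.4370 = 386.169 L/hr
Step 3 — wetted area: A = 37 * 0.6726 * 1.193 = 29.6892 m^2
Step 4 — application rate: Q/A = 386.169/29.6892 = 13.01 mm/hr
Therefore the application rate along the lateral = 13.01 mm/hr.


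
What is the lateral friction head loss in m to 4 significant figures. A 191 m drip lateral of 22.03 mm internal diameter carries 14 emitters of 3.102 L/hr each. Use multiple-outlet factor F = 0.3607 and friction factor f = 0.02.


Approach: apply Darcy-Weisbach with the multiple-outlet F-factor, Q = n*q/(3600*1000) m^3/s; v = Q/A; hf = F*f*(L/D)*(v^2/(2g)).
Q = 14*3.102/(3600*1000) = 1.20633e-05 m^3/s
A = pi*(22.03e-3/2)^2 = 3.81170e-04 m^2, so v = Q/A = 0.0316482 m/s
hf = 0.3607*0.02*(191/0.02203)*(0.0316482^2/(2*9.81)) = 0.003193 m
Therefore the lateral friction head loss = 0.003193 m.


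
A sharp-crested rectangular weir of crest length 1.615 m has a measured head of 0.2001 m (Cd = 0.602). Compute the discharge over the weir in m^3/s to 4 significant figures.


Approach: apply the rectangular weir equation, Q = (2/3)*Cd*L*sqrt(2g)*H^1.5.
Q = (2/3)*0.602*1.615*sqrt(2*9.81)*0.2001^1.5 = 0.2570 m^3/s
Therefore the discharge over the weir = 0.2570 m^3/s.


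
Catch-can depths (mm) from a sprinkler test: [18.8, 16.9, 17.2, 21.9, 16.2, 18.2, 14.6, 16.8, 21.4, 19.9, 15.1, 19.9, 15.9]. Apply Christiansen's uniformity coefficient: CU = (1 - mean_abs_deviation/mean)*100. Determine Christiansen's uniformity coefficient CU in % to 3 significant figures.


mean = 17.908 mm
mean |d_i - mean| = 1.9467 mm
CU = (1 - 1.9467/17.908)*100 = 89.1 %
Therefore Christiansen's uniformity coefficient CU = 89.1 %.


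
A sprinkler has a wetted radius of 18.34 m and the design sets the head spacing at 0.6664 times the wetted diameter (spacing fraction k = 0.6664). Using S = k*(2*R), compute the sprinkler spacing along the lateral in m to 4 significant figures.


S = 0.6664 * (2 * 18.34) = 24.44 m
Therefore the sprinkler spacing along the lateral = 24.44 m.


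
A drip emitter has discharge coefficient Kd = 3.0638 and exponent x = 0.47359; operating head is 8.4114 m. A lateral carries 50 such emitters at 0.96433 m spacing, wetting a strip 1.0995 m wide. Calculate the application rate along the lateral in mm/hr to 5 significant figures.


Approach: apply the emitter equation with a lateral mass balance, q = Kd*h^x; Q = n*q; rate = Q/(n*spacing*width).
Step 1 — single emitter flow (q = Kd*h^x):
  q = 3.0638 * 8.4114^0.47359 = 8.399797 L/hr
Step 2 — total lateral flow: Q = 50 * 8.399797 = 419.9898 L/hr
Step 3 — wetted area: A = 50 * 0.96433 * 1.0995 = 53.01404 m^2
Step 4 — application rate: Q/A = 419.9898/53.01404 = 7.9222 mm/hr
Therefore the application rate along the lateral = 7.9222 mm/hr.


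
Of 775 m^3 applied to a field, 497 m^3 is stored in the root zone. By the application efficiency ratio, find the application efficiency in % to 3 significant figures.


Approach: apply the application efficiency ratio, Ea = (stored/applied)*100.
Ea = (497/775)*100 = 64.1 %
Therefore the application efficiency = 64.1 %.


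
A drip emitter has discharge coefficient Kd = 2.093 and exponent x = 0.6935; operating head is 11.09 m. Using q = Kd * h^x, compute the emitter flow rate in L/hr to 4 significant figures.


q = 2.093 * 11.09^0.6935 = 11.10 L/hr
Therefore the emitter flow rate = 11.10 L/hr.


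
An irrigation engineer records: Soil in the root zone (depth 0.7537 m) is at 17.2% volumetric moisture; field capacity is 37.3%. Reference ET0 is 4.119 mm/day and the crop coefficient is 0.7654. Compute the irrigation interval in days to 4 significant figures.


Approach: apply soil-water budget scheduling, SMD = (FC-theta)/100*depth*1000; ETc = ET0*Kc; interval = SMD/ETc.
Step 1 — soil moisture deficit:
  SMD = (37.3 - 17.2)/100 * 0.7537 * 1000 = 151.494 mm
Step 2 — daily crop ET (ETc = ET0*Kc):
  ETc = 4.119 * 0.7654 = 3.15268 mm/day
Step 3 — irrigation interval (SMD/ETc):
  interval = 151.494 / 3.15268 = 48.05 days
Therefore the irrigation interval = 48.05 days.


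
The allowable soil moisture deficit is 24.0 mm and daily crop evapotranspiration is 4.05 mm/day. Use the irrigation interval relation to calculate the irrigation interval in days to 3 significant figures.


Approach: apply the irrigation interval relation, interval = SMD / ETc.
interval = 24.0 / 4.05 = 5.93 days
Therefore the irrigation interval = 5.93 days.


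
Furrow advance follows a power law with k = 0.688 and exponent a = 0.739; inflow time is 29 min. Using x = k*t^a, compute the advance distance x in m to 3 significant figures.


x = 0.688 * 29^0.739 = 8.29 m
Therefore the advance distance x = 8.29 m.


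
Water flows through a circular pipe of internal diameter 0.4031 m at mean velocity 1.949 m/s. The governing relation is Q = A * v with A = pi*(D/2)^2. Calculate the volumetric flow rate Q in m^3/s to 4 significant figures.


A = pi*(0.4031/2)^2 = 0.127619 m^2
Q = 0.127619 * 1.949 = 0.2487 m^3/s
Therefore the volumetric flow rate Q = 0.2487 m^3/s.


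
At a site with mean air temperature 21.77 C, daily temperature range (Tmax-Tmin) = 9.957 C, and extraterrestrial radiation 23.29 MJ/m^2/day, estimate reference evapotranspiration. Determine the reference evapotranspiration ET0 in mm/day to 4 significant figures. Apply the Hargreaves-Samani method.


Approach: apply the Hargreaves-Samani method, ET0 = 0.0023*(Tmean+17.8)*sqrt(Tmax-Tmin)*0.408*Ra.
ET0 = 0.0023*(21.77+17.8)*sqrt(9.957)*0.408*23.29 = 2.729 mm/day
Therefore the reference evapotranspiration ET0 = 2.729 mm/day.


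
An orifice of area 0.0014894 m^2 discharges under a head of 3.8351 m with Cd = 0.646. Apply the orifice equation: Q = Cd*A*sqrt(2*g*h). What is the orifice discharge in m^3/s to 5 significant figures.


Q = 0.646 * 0.0014894 * sqrt(2*9.81*3.8351) = 0.0083461 m^3/s
Therefore the orifice discharge = 0.0083461 m^3/s.


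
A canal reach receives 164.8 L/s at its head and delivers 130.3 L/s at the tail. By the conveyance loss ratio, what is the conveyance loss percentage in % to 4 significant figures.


Approach: apply the conveyance loss ratio, loss% = ((Q_head - Q_tail)/Q_head)*100.
loss = ((164.8 - 130.3)/164.8)*100 = 20.93 %
Therefore the conveyance loss percentage = 20.93 %.


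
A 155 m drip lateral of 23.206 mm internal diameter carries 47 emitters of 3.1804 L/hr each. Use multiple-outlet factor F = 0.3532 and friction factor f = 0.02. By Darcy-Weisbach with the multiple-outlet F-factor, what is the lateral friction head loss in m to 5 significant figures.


Approach: apply Darcy-Weisbach with the multiple-outlet F-factor, Q = n*q/(3600*1000) m^3/s; v = Q/A; hf = F*f*(L/D)*(v^2/(2g)).
Q = 47*3.1804/(3600*1000) = 4.152189e-05 m^3/s
A = pi*(23.206e-3/2)^2 = 4.229514e-04 m^2, so v = Q/A = 0.09817178 m/s
hf = 0.3532*0.02*(155/0.023206)*(0.09817178^2/(2*9.81)) = 0.023177 m
Therefore the lateral friction head loss = 0.023177 m.


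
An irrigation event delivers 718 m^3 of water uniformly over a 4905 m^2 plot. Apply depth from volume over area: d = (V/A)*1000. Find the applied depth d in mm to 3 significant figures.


d = (718 / 4905) * 1000 = 146 mm
Therefore the applied depth d = 146 mm.


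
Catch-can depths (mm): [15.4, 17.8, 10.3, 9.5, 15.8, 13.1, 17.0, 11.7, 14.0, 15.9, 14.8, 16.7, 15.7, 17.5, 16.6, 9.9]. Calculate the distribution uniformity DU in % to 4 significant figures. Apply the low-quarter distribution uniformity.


Approach: apply the low-quarter distribution uniformity, DU = (mean of lowest quarter of readings / overall mean)*100.
sorted lowest 4 of 16: [9.5, 9.9, 10.3, 11.7] -> mean = 10.3500 mm
overall mean = 14.4812 mm
DU = (10.3500/14.4812)*100 = 71.47 %
Therefore the distribution uniformity DU = 71.47 %.


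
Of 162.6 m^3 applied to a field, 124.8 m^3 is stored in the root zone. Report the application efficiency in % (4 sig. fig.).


Approach: apply the application efficiency ratio, Ea = (stored/applied)*100.
Ea = (124.8/162.6)*100 = 76.75 %
Therefore the application efficiency = 76.75 %.


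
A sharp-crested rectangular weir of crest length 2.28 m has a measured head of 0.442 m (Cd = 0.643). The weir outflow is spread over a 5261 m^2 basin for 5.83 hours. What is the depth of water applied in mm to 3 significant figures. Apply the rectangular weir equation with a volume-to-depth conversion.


Approach: apply the rectangular weir equation with a volume-to-depth conversion, Q = (2/3)*Cd*L*sqrt(2g)*H^1.5; d = Q*t/A * 1000.
Step 1 — weir discharge:
  Q = (2/3)*0.643*2.28*sqrt(2*9.81)*0.442^1.5 = 1.2721 m^3/s
Step 2 — volume: V = 1.2721 * 5.83*3600 = 26700 m^3
Step 3 — depth: d = V/A * 1000 = 26700/5261 * 1000 = 5080 mm
Therefore the depth of water applied = 5080 mm.


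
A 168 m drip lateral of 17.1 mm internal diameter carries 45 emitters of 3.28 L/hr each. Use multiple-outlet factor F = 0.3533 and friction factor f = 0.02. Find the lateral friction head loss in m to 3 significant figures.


Approach: apply Darcy-Weisbach with the multiple-outlet F-factor, Q = n*q/(3600*1000) m^3/s; v = Q/A; hf = F*f*(L/D)*(v^2/(2g)).
Q = 45*3.28/(3600*1000) = 4.1000e-05 m^3/s
A = pi*(17.1e-3/2)^2 = 2.2966e-04 m^2, so v = Q/A = 0.17853 m/s
hf = 0.3533*0.02*(168/0.0171)*(0.17853^2/(2*9.81)) = 0.113 m
Therefore the lateral friction head loss = 0.113 m.


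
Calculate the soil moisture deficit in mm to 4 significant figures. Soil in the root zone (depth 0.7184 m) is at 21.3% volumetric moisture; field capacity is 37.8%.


Approach: apply the soil moisture deficit relation, SMD = (FC - theta)/100 * depth * 1000.
SMD = (37.8 - 21.3)/100 * 0.7184 * 1000 = 118.5 mm
Therefore the soil moisture deficit = 118.5 mm.


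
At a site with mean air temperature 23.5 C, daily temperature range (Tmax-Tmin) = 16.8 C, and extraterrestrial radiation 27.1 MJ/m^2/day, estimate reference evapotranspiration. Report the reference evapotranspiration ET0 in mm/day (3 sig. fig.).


Approach: apply the Hargreaves-Samani method, ET0 = 0.0023*(Tmean+17.8)*sqrt(Tmax-Tmin)*0.408*Ra.
ET0 = 0.0023*(23.5+17.8)*sqrt(16.8)*0.408*27.1 = 4.30 mm/day
Therefore the reference evapotranspiration ET0 = 4.30 mm/day.


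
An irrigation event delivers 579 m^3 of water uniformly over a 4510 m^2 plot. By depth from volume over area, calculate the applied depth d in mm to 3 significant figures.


Approach: apply depth from volume over area, d = (V/A)*1000.
d = (579 / 4510) * 1000 = 128 mm
Therefore the applied depth d = 128 mm.


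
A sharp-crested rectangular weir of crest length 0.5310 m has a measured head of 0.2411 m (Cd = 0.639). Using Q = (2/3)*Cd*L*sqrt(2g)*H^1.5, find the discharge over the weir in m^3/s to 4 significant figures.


Q = (2/3)*0.639*0.5310*sqrt(2*9.81)*0.2411^1.5 = 0.1186 m^3/s
Therefore the discharge over the weir = 0.1186 m^3/s.


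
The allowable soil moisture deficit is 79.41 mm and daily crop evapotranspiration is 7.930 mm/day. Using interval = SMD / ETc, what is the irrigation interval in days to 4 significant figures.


interval = 79.41 / 7.930 = 10.01 days
Therefore the irrigation interval = 10.01 days.


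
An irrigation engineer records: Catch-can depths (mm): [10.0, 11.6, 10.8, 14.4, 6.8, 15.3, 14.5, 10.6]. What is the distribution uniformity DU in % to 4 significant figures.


Approach: apply the low-quarter distribution uniformity, DU = (mean of lowest quarter of readings / overall mean)*100.
sorted lowest 2 of 8: [6.8, 10.0] -> mean = 8.40000 mm
overall mean = 11.7500 mm
DU = (8.40000/11.7500)*100 = 71.49 %
Therefore the distribution uniformity DU = 71.49 %.


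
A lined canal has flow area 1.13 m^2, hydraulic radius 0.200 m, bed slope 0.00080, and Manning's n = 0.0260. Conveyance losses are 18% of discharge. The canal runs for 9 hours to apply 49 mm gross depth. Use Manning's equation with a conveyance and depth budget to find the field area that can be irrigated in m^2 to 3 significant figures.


Approach: apply Manning's equation with a conveyance and depth budget, Q = (1/n)*A*R^(2/3)*S^(1/2); Q_field = Q*(1-loss); Area = Q_field*t/(d/1000).
Step 1 — canal discharge (Manning's equation):
  Q = (1/0.0260) * 1.13 * 0.200^(2/3) * 0.00080^(1/2) = 0.42041 m^3/s
Step 2 — delivered flow: Q_field = 0.42041*(1 - 18/100) = 0.34473 m^3/s
Step 3 — volume delivered: V = 0.34473 * 9*3600 = 11169 m^3
Step 4 — area served: A = V / (depth/1000) = 11169 / 0.049 = 228000 m^2
Therefore the field area that can be irrigated = 228000 m^2.


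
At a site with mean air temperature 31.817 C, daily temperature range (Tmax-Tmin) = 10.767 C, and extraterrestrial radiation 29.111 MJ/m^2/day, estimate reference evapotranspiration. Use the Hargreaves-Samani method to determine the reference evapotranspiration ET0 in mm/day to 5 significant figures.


Approach: apply the Hargreaves-Samani method, ET0 = 0.0023*(Tmean+17.8)*sqrt(Tmax-Tmin)*0.408*Ra.
ET0 = 0.0023*(31.817+17.8)*sqrt(10.767)*0.408*29.111 = 4.4476 mm/day
Therefore the reference evapotranspiration ET0 = 4.4476 mm/day.


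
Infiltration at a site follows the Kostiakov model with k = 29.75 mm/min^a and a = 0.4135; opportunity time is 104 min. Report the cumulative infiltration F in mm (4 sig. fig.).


Approach: apply the Kostiakov infiltration equation, F = k*t^a.
F = 29.75 * 104^0.4135 = 203.0 mm
Therefore the cumulative infiltration F = 203.0 mm.


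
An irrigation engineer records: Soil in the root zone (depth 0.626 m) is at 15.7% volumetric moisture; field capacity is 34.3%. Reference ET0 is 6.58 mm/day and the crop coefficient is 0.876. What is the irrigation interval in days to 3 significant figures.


Approach: apply soil-water budget scheduling, SMD = (FC-theta)/100*depth*1000; ETc = ET0*Kc; interval = SMD/ETc.
Step 1 — soil moisture deficit:
  SMD = (34.3 - 15.7)/100 * 0.626 * 1000 = 116.44 mm
Step 2 — daily crop ET (ETc = ET0*Kc):
  ETc = 6.58 * 0.876 = 5.7641 mm/day
Step 3 — irrigation interval (SMD/ETc):
  interval = 116.44 / 5.7641 = 20.2 days
Therefore the irrigation interval = 20.2 days.


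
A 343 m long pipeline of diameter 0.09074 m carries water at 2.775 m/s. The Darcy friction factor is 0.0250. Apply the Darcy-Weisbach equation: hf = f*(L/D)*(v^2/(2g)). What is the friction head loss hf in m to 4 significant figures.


hf = 0.0250 * (343/0.09074) * (2.775^2 / (2*9.81))
hf = 37.09 m
Therefore the friction head loss hf = 37.09 m.


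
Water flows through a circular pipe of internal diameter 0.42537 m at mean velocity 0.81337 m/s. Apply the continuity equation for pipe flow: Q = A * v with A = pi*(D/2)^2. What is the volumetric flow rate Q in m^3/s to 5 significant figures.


A = pi*(0.42537/2)^2 = 0.1421097 m^2
Q = 0.1421097 * 0.81337 = 0.11559 m^3/s
Therefore the volumetric flow rate Q = 0.11559 m^3/s.


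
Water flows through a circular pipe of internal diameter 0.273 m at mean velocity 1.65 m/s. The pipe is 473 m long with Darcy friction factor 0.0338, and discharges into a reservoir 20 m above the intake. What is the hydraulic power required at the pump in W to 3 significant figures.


Approach: apply continuity + Darcy-Weisbach + hydraulic power, Q = A*v; hf = f*(L/D)*(v^2/(2g)); H = static + hf; P = rho*g*Q*H.
Step 1 — flow rate (continuity, Q = A*v):
  A = pi*(0.273/2)^2 = 0.058535 m^2
  Q = 0.058535 * 1.65 = 0.096583 m^3/s
Step 2 — friction head loss (Darcy-Weisbach):
  hf = 0.0338 * (473/0.273) * (1.65^2 / (2*9.81))
  hf = 8.1261 m
Step 3 — total head: H = 20 + 8.1261 = 28.126 m
Step 4 — hydraulic power (P = rho*g*Q*H):
  P = 1000 * 9.81 * 0.096583 * 28.126 = 26600 W
Therefore the hydraulic power required at the pump = 26600 W.


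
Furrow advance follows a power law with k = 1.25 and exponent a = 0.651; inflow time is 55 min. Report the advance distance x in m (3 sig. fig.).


Approach: apply the power-law advance function, x = k*t^a.
x = 1.25 * 55^0.651 = 17.0 m
Therefore the advance distance x = 17.0 m.


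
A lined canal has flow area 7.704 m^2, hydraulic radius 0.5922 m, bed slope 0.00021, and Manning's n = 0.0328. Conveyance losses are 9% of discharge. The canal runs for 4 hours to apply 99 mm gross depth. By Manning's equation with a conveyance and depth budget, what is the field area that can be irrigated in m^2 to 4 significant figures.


Approach: apply Manning's equation with a conveyance and depth budget, Q = (1/n)*A*R^(2/3)*S^(1/2); Q_field = Q*(1-loss); Area = Q_field*t/(d/1000).
Step 1 — canal discharge (Manning's equation):
  Q = (1/0.0328) * 7.704 * 0.5922^(2/3) * 0.00021^(1/2) = 2.40029 m^3/s
Step 2 — delivered flow: Q_field = 2.40029*(1 - 9/100) = 2.18427 m^3/s
Step 3 — volume delivered: V = 2.18427 * 4*3600 = 31453.4 m^3
Step 4 — area served: A = V / (depth/1000) = 31453.4 / 0.099 = 317700 m^2
Therefore the field area that can be irrigated = 317700 m^2.


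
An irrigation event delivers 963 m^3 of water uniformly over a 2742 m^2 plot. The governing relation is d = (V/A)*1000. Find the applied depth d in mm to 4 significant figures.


d = (963 / 2742) * 1000 = 351.2 mm
Therefore the applied depth d = 351.2 mm.


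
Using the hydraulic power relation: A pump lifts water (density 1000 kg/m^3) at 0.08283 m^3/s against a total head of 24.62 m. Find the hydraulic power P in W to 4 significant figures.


Approach: apply the hydraulic power relation, P = rho*g*Q*H.
P = 1000 * 9.81 * 0.08283 * 24.62 = 20010 W
Therefore the hydraulic power P = 20010 W.


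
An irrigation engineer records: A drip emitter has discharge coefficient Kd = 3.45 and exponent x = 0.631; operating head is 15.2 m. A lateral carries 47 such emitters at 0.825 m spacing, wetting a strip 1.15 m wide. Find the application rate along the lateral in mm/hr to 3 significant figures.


Approach: apply the emitter equation with a lateral mass balance, q = Kd*h^x; Q = n*q; rate = Q/(n*spacing*width).
Step 1 — single emitter flow (q = Kd*h^x):
  q = 3.45 * 15.2^0.631 = 19.212 L/hr
Step 2 — total lateral flow: Q = 47 * 19.212 = 902.94 L/hr
Step 3 — wetted area: A = 47 * 0.825 * 1.15 = 44.591 m^2
Step 4 — application rate: Q/A = 902.94/44.591 = 20.2 mm/hr
Therefore the application rate along the lateral = 20.2 mm/hr.


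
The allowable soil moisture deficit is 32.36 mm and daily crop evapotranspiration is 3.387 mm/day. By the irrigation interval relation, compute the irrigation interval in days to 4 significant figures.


Approach: apply the irrigation interval relation, interval = SMD / ETc.
interval = 32.36 / 3.387 = 9.554 days
Therefore the irrigation interval = 9.554 days.


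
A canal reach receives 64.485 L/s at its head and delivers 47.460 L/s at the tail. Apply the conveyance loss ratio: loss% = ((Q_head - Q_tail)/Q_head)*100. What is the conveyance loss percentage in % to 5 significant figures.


loss = ((64.485 - 47.460)/64.485)*100 = 26.401 %
Therefore the conveyance loss percentage = 26.401 %.


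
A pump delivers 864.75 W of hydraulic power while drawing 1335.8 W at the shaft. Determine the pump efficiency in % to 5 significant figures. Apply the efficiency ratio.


Approach: apply the efficiency ratio, eta = (P_out/P_in)*100.
eta = (864.75 / 1335.8) * 100 = 64.736 %
Therefore the pump efficiency = 64.736 %.


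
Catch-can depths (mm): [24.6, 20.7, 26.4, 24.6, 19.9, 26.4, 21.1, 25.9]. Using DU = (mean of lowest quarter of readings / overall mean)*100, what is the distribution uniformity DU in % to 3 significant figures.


sorted lowest 2 of 8: [19.9, 20.7] -> mean = 20.300 mm
overall mean = 23.700 mm
DU = (20.300/23.700)*100 = 85.7 %
Therefore the distribution uniformity DU = 85.7 %.


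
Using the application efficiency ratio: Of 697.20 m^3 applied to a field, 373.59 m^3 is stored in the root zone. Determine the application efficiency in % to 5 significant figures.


Approach: apply the application efficiency ratio, Ea = (stored/applied)*100.
Ea = (373.59/697.20)*100 = 53.584 %
Therefore the application efficiency = 53.584 %.


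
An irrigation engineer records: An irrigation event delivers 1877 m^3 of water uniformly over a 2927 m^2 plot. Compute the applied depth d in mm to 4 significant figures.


Approach: apply depth from volume over area, d = (V/A)*1000.
d = (1877 / 2927) * 1000 = 641.3 mm
Therefore the applied depth d = 641.3 mm.


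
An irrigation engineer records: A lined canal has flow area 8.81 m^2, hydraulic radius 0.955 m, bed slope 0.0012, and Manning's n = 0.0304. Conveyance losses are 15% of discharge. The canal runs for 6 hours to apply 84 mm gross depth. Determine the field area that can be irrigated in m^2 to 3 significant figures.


Approach: apply Manning's equation with a conveyance and depth budget, Q = (1/n)*A*R^(2/3)*S^(1/2); Q_field = Q*(1-loss); Area = Q_field*t/(d/1000).
Step 1 — canal discharge (Manning's equation):
  Q = (1/0.0304) * 8.81 * 0.955^(2/3) * 0.0012^(1/2) = 9.7356 m^3/s
Step 2 — delivered flow: Q_field = 9.7356*(1 - 15/100) = 8.2752 m^3/s
Step 3 — volume delivered: V = 8.2752 * 6*3600 = 178750 m^3
Step 4 — area served: A = V / (depth/1000) = 178750 / 0.084 = 2130000 m^2
Therefore the field area that can be irrigated = 2130000 m^2.


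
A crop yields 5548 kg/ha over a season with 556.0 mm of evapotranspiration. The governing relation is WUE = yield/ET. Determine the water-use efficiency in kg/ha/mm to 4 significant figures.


WUE = 5548 / 556.0 = 9.978 kg/ha/mm
Therefore the water-use efficiency = 9.978 kg/ha/mm.


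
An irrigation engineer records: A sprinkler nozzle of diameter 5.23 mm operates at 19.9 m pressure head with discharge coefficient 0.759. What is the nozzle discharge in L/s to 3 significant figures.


Approach: apply the orifice equation, Q = Cd*A*sqrt(2*g*h), A = pi*(d/2)^2.
A = pi*(5.23e-3/2)^2 = 2.1483e-05 m^2
Q = 0.759 * 2.1483e-05 * sqrt(2*9.81*19.9) * 1000 = 0.322 L/s
Therefore the nozzle discharge = 0.322 L/s.


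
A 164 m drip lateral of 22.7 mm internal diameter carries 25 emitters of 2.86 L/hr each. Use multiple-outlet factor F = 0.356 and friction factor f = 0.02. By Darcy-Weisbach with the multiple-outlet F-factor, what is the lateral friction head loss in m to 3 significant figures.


Approach: apply Darcy-Weisbach with the multiple-outlet F-factor, Q = n*q/(3600*1000) m^3/s; v = Q/A; hf = F*f*(L/D)*(v^2/(2g)).
Q = 25*2.86/(3600*1000) = 1.9861e-05 m^3/s
A = pi*(22.7e-3/2)^2 = 4.0471e-04 m^2, so v = Q/A = 0.049075 m/s
hf = 0.356*0.02*(164/0.0227)*(0.049075^2/(2*9.81)) = 0.00631 m
Therefore the lateral friction head loss = 0.00631 m.


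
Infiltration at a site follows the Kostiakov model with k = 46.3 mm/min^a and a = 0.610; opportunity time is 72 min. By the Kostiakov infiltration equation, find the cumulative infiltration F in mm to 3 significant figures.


Approach: apply the Kostiakov infiltration equation, F = k*t^a.
F = 46.3 * 72^0.610 = 629 mm
Therefore the cumulative infiltration F = 629 mm.


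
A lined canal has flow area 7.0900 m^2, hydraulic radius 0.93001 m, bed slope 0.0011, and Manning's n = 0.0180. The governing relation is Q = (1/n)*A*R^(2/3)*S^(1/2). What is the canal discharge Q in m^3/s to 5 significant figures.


Q = (1/0.0180) * 7.0900 * 0.93001^(2/3) * 0.0011^(1/2) = 12.447 m^3/s
Therefore the canal discharge Q = 12.447 m^3/s.


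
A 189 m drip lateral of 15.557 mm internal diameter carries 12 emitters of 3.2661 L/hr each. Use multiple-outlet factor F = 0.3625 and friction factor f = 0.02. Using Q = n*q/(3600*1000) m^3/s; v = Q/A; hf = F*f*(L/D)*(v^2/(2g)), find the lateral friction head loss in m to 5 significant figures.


Q = 12*3.2661/(3600*1000) = 1.088700e-05 m^3/s
A = pi*(15.557e-3/2)^2 = 1.900823e-04 m^2, so v = Q/A = 0.05727520 m/s
hf = 0.3625*0.02*(189/0.015557)*(0.05727520^2/(2*9.81)) = 0.014727 m
Therefore the lateral friction head loss = 0.014727 m.


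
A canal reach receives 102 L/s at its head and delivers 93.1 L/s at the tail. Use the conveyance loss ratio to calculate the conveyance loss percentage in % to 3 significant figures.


Approach: apply the conveyance loss ratio, loss% = ((Q_head - Q_tail)/Q_head)*100.
loss = ((102 - 93.1)/102)*100 = 8.73 %
Therefore the conveyance loss percentage = 8.73 %.


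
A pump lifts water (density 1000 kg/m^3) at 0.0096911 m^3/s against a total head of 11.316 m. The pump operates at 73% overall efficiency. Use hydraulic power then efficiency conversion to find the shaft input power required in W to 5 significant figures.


Approach: apply hydraulic power then efficiency conversion, P = rho*g*Q*H; P_in = P/eta.
Step 1 — hydraulic power (P = rho*g*Q*H):
  P = 1000 * 9.81 * 0.0096911 * 11.316 = 1075.809 W
Step 2 — input power: P_in = P/eta = 1075.809 / 0.73 = 1473.7 W
Therefore the shaft input power required = 1473.7 W.


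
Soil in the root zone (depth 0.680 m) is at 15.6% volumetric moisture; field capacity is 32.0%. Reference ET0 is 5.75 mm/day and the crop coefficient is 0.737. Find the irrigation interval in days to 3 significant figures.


Approach: apply soil-water budget scheduling, SMD = (FC-theta)/100*depth*1000; ETc = ET0*Kc; interval = SMD/ETc.
Step 1 — soil moisture deficit:
  SMD = (32.0 - 15.6)/100 * 0.680 * 1000 = 111.52 mm
Step 2 — daily crop ET (ETc = ET0*Kc):
  ETc = 5.75 * 0.737 = 4.2378 mm/day
Step 3 — irrigation interval (SMD/ETc):
  interval = 111.52 / 4.2378 = 26.3 days
Therefore the irrigation interval = 26.3 days.


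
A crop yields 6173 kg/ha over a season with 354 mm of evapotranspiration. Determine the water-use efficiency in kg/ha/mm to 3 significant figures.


Approach: apply the water-use efficiency ratio, WUE = yield/ET.
WUE = 6173 / 354 = 17.4 kg/ha/mm
Therefore the water-use efficiency = 17.4 kg/ha/mm.


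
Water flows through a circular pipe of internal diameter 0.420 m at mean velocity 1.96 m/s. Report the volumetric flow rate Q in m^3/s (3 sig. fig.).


Approach: apply the continuity equation for pipe flow, Q = A * v with A = pi*(D/2)^2.
A = pi*(0.420/2)^2 = 0.13854 m^2
Q = 0.13854 * 1.96 = 0.272 m^3/s
Therefore the volumetric flow rate Q = 0.272 m^3/s.


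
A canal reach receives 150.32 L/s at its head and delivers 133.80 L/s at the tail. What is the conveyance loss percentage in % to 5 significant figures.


Approach: apply the conveyance loss ratio, loss% = ((Q_head - Q_tail)/Q_head)*100.
loss = ((150.32 - 133.80)/150.32)*100 = 10.990 %
Therefore the conveyance loss percentage = 10.990 %.


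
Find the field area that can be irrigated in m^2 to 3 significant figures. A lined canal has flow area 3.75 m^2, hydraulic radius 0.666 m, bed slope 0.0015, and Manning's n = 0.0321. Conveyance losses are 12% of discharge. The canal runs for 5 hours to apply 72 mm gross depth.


Approach: apply Manning's equation with a conveyance and depth budget, Q = (1/n)*A*R^(2/3)*S^(1/2); Q_field = Q*(1-loss); Area = Q_field*t/(d/1000).
Step 1 — canal discharge (Manning's equation):
  Q = (1/0.0321) * 3.75 * 0.666^(2/3) * 0.0015^(1/2) = 3.4505 m^3/s
Step 2 — delivered flow: Q_field = 3.4505*(1 - 12/100) = 3.0365 m^3/s
Step 3 — volume delivered: V = 3.0365 * 5*3600 = 54657 m^3
Step 4 — area served: A = V / (depth/1000) = 54657 / 0.072 = 759000 m^2
Therefore the field area that can be irrigated = 759000 m^2.


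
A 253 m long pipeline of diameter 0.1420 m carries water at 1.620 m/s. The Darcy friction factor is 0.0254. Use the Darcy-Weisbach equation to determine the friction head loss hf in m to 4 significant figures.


Approach: apply the Darcy-Weisbach equation, hf = f*(L/D)*(v^2/(2g)).
hf = 0.0254 * (253/0.1420) * (1.620^2 / (2*9.81))
hf = 6.053 m
Therefore the friction head loss hf = 6.053 m.


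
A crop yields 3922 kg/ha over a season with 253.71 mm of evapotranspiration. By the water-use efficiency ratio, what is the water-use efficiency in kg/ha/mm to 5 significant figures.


Approach: apply the water-use efficiency ratio, WUE = yield/ET.
WUE = 3922 / 253.71 = 15.459 kg/ha/mm
Therefore the water-use efficiency = 15.459 kg/ha/mm.


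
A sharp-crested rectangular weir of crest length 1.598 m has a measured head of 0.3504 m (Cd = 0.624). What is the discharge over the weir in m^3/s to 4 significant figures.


Approach: apply the rectangular weir equation, Q = (2/3)*Cd*L*sqrt(2g)*H^1.5.
Q = (2/3)*0.624*1.598*sqrt(2*9.81)*0.3504^1.5 = 0.6108 m^3/s
Therefore the discharge over the weir = 0.6108 m^3/s.


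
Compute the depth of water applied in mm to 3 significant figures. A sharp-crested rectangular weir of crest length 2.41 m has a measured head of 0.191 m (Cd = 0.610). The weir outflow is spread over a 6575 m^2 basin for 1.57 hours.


Approach: apply the rectangular weir equation with a volume-to-depth conversion, Q = (2/3)*Cd*L*sqrt(2g)*H^1.5; d = Q*t/A * 1000.
Step 1 — weir discharge:
  Q = (2/3)*0.610*2.41*sqrt(2*9.81)*0.191^1.5 = 0.36237 m^3/s
Step 2 — volume: V = 0.36237 * 1.57*3600 = 2048.1 m^3
Step 3 — depth: d = V/A * 1000 = 2048.1/6575 * 1000 = 312 mm
Therefore the depth of water applied = 312 mm.


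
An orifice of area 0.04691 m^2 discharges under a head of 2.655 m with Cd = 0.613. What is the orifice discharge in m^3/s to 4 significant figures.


Approach: apply the orifice equation, Q = Cd*A*sqrt(2*g*h).
Q = 0.613 * 0.04691 * sqrt(2*9.81*2.655) = 0.2075 m^3/s
Therefore the orifice discharge = 0.2075 m^3/s.


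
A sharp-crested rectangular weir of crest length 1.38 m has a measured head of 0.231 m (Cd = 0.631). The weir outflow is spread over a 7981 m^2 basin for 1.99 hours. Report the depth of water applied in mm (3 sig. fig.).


Approach: apply the rectangular weir equation with a volume-to-depth conversion, Q = (2/3)*Cd*L*sqrt(2g)*H^1.5; d = Q*t/A * 1000.
Step 1 — weir discharge:
  Q = (2/3)*0.631*1.38*sqrt(2*9.81)*0.231^1.5 = 0.28549 m^3/s
Step 2 — volume: V = 0.28549 * 1.99*3600 = 2045.2 m^3
Step 3 — depth: d = V/A * 1000 = 2045.2/7981 * 1000 = 256 mm
Therefore the depth of water applied = 256 mm.


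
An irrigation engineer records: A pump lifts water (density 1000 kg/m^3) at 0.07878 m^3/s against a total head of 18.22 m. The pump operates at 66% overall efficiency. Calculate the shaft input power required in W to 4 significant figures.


Approach: apply hydraulic power then efficiency conversion, P = rho*g*Q*H; P_in = P/eta.
Step 1 — hydraulic power (P = rho*g*Q*H):
  P = 1000 * 9.81 * 0.07878 * 18.22 = 14081.0 W
Step 2 — input power: P_in = P/eta = 14081.0 / 0.66 = 21330 W
Therefore the shaft input power required = 21330 W.


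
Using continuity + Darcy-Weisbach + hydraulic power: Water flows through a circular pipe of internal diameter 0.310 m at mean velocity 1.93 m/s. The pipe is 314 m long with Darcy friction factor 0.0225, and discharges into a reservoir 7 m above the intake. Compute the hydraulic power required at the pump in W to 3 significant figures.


Approach: apply continuity + Darcy-Weisbach + hydraulic power, Q = A*v; hf = f*(L/D)*(v^2/(2g)); H = static + hf; P = rho*g*Q*H.
Step 1 — flow rate (continuity, Q = A*v):
  A = pi*(0.310/2)^2 = 0.075477 m^2
  Q = 0.075477 * 1.93 = 0.14567 m^3/s
Step 2 — friction head loss (Darcy-Weisbach):
  hf = 0.0225 * (314/0.310) * (1.93^2 / (2*9.81))
  hf = 4.3268 m
Step 3 — total head: H = 7 + 4.3268 = 11.327 m
Step 4 — hydraulic power (P = rho*g*Q*H):
  P = 1000 * 9.81 * 0.14567 * 11.327 = 16200 W
Therefore the hydraulic power required at the pump = 16200 W.


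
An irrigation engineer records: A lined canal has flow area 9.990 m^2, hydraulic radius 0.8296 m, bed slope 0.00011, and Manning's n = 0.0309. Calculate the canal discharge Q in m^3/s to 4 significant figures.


Approach: apply Manning's equation, Q = (1/n)*A*R^(2/3)*S^(1/2).
Q = (1/0.0309) * 9.990 * 0.8296^(2/3) * 0.00011^(1/2) = 2.994 m^3/s
Therefore the canal discharge Q = 2.994 m^3/s.
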